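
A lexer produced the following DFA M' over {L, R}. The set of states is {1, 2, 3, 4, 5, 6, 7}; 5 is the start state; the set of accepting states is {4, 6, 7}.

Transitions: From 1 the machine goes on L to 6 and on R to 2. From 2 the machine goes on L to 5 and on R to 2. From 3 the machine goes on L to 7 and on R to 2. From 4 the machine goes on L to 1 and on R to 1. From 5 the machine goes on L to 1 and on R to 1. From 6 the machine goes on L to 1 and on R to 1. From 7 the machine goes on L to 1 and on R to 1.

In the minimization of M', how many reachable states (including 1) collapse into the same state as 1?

1

Reachable states from the start: {1,2,5,6}. Unreachable: {3,4,7} — drop them.
Initial partition by acceptance: {6} | {1,2,5}.
Refine {1,2,5} on symbol L: members go to different blocks, giving {2,5} and {1}.
On input L, block {2,5} splits into {2} and {5}.
Stable partition: {6} | {2} | {1} | {5} — 4 equivalence classes.
The equivalence class containing 1 is {1}, of size 1.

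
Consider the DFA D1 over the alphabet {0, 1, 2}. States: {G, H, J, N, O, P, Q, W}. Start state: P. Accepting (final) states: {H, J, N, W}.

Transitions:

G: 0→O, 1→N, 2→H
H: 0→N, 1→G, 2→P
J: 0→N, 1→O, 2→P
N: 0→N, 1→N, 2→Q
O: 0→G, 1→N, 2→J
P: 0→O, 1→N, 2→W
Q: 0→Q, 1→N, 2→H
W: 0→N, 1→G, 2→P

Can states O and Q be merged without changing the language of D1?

Every state is reachable, so we keep all 8.
P0 = {H,J,N,W} | {G,O,P,Q}.
On input 1, block {H,J,N,W} splits into {H,J,W} and {N}.
No further refinement is possible. Final partition (3 blocks): {H,J,W} | {G,O,P,Q} | {N}.
O and Q lie in the same block of the stable partition, so they are equivalent — no string distinguishes them.

Yes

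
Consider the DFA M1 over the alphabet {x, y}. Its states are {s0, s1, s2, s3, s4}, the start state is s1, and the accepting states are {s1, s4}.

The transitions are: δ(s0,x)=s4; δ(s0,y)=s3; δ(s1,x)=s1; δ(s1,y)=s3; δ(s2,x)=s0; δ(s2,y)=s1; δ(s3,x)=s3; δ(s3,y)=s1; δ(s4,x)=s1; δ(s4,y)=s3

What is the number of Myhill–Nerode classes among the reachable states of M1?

Reachable states from the start: {s1,s3}. Unreachable: {s0,s2,s4} — drop them.
Start with accepting vs non-accepting: {s1} | {s3}.
The partition is now stable with 2 blocks: {s1} | {s3}.

2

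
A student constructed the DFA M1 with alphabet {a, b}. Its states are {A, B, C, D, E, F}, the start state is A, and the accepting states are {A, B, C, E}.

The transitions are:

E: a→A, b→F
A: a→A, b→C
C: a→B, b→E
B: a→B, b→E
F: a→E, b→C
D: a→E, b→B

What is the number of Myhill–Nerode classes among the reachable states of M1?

4

States {D} cannot be reached from the start state, so discard them.
Start with accepting vs non-accepting: {A,B,C,E} | {F}.
Split {A,B,C,E} by δ(·,b) → {A,B,C} and {E}.
Refine {A,B,C} on symbol b: members go to different blocks, giving {B,C} and {A}.
The partition is now stable with 4 blocks: {B,C} | {F} | {E} | {A}.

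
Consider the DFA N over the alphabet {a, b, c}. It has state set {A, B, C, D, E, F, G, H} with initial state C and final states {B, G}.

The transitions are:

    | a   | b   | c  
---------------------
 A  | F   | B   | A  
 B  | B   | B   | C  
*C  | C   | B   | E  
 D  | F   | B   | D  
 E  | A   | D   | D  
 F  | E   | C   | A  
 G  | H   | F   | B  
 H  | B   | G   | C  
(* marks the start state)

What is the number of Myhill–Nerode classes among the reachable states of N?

5

Reachable states from the start: {A,B,C,D,E,F}. Unreachable: {G,H} — drop them.
Initial partition by acceptance: {B} | {A,C,D,E,F}.
Split {A,C,D,E,F} by δ(·,b) → {A,C,D} and {E,F}.
Refine {A,C,D} on symbol a: members go to different blocks, giving {A,D} and {C}.
Split {E,F} by δ(·,a) → {E} and {F}.
No further refinement is possible. Final partition (5 blocks): {B} | {A,D} | {E} | {C} | {F}.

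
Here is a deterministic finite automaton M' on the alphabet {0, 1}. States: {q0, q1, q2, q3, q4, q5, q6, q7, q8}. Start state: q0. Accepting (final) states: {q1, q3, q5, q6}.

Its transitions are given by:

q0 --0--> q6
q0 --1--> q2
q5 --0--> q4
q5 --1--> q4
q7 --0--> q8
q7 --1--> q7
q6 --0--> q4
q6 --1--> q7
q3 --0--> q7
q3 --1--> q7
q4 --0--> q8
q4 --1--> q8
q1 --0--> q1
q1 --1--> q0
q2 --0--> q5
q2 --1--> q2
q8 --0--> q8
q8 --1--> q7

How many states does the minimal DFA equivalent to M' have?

3

First remove the unreachable states {q1,q3}; 7 states remain.
Initial partition by acceptance: {q5,q6} | {q0,q2,q4,q7,q8}.
Refine {q0,q2,q4,q7,q8} on symbol 0: members go to different blocks, giving {q4,q7,q8} and {q0,q2}.
Stable partition: {q5,q6} | {q4,q7,q8} | {q0,q2} — 3 equivalence classes.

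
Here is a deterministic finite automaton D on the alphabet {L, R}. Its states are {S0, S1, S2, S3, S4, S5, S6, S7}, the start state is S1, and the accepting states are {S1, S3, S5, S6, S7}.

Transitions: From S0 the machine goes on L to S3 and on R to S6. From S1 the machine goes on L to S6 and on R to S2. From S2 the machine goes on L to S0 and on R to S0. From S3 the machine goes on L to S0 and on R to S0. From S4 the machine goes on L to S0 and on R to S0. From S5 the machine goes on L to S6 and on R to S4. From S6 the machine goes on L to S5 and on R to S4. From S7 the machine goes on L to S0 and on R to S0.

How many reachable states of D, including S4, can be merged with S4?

2

First remove the unreachable states {S7}; 7 states remain.
P0 = {S1,S3,S5,S6} | {S0,S2,S4}.
On input L, block {S1,S3,S5,S6} splits into {S1,S5,S6} and {S3}.
On input L, block {S0,S2,S4} splits into {S2,S4} and {S0}.
No further refinement is possible. Final partition (4 blocks): {S1,S5,S6} | {S2,S4} | {S3} | {S0}.
State S4 belongs to the block {S2,S4}, which has 2 states.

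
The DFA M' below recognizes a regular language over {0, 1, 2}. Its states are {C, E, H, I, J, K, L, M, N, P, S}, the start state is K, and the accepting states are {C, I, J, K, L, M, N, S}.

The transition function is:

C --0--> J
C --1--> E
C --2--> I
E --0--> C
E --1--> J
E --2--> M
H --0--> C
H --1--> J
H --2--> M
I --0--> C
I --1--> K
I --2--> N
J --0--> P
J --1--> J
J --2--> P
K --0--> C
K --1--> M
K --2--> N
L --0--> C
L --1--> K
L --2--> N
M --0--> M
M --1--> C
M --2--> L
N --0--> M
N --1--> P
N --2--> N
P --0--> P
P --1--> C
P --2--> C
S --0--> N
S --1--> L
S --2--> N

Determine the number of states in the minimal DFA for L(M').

8

States {H,S} cannot be reached from the start state, so discard them.
Initial partition by acceptance: {C,I,J,K,L,M,N} | {E,P}.
Refine {C,I,J,K,L,M,N} on symbol 0: members go to different blocks, giving {C,I,K,L,M,N} and {J}.
Refine {C,I,K,L,M,N} on symbol 0: members go to different blocks, giving {I,K,L,M,N} and {C}.
Refine {I,K,L,M,N} on symbol 0: members go to different blocks, giving {I,K,L} and {M,N}.
Refine {I,K,L} on symbol 1: members go to different blocks, giving {I,L} and {K}.
On input 0, block {E,P} splits into {E} and {P}.
Refine {M,N} on symbol 1: members go to different blocks, giving {M} and {N}.
No further refinement is possible. Final partition (8 blocks): {I,L} | {E} | {J} | {C} | {M} | {K} | {P} | {N}.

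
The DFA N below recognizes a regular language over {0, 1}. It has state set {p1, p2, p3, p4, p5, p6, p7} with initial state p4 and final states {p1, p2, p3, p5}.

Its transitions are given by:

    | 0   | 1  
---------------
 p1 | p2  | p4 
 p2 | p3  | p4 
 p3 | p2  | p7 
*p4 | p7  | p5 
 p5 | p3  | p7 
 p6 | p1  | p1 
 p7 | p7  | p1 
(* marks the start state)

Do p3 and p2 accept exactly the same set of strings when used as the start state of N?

Yes

First remove the unreachable states {p6}; 6 states remain.
Start with accepting vs non-accepting: {p1,p2,p3,p5} | {p4,p7}.
No further refinement is possible. Final partition (2 blocks): {p1,p2,p3,p5} | {p4,p7}.
p3 and p2 lie in the same block of the stable partition, so they are equivalent — no string distinguishes them.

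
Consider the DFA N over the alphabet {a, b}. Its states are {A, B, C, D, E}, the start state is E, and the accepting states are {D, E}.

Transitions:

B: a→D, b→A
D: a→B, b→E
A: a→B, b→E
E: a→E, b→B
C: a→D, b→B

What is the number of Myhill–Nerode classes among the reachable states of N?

First remove the unreachable states {C}; 4 states remain.
Start with accepting vs non-accepting: {D,E} | {A,B}.
Refine {D,E} on symbol a: members go to different blocks, giving {D} and {E}.
Split {A,B} by δ(·,a) → {A} and {B}.
The partition is now stable with 4 blocks: {D} | {A} | {E} | {B}.

4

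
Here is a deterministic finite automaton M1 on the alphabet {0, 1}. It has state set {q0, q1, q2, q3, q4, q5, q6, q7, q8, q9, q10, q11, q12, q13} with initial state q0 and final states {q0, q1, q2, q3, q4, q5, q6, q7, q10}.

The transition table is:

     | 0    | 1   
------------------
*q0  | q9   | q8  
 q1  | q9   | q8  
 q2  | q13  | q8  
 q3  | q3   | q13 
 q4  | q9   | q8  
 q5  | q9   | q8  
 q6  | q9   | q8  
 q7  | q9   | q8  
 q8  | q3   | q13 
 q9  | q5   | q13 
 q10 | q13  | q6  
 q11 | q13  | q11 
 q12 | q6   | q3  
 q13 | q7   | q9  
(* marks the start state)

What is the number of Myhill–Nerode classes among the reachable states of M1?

4

States {q1,q2,q4,q6,q10,q11,q12} cannot be reached from the start state, so discard them.
Start with accepting vs non-accepting: {q0,q3,q5,q7} | {q8,q9,q13}.
Split {q0,q3,q5,q7} by δ(·,0) → {q0,q5,q7} and {q3}.
On input 0, block {q8,q9,q13} splits into {q9,q13} and {q8}.
Stable partition: {q0,q5,q7} | {q9,q13} | {q3} | {q8} — 4 equivalence classes.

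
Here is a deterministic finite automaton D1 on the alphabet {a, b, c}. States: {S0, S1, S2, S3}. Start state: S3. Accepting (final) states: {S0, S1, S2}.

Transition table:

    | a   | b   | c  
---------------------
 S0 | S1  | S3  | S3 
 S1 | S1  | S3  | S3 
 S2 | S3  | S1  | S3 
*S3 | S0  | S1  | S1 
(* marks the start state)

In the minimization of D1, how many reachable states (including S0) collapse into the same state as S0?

Reachable states from the start: {S0,S1,S3}. Unreachable: {S2} — drop them.
Initial partition by acceptance: {S0,S1} | {S3}.
The partition is now stable with 2 blocks: {S0,S1} | {S3}.
State S0 belongs to the block {S0,S1}, which has 2 states.

2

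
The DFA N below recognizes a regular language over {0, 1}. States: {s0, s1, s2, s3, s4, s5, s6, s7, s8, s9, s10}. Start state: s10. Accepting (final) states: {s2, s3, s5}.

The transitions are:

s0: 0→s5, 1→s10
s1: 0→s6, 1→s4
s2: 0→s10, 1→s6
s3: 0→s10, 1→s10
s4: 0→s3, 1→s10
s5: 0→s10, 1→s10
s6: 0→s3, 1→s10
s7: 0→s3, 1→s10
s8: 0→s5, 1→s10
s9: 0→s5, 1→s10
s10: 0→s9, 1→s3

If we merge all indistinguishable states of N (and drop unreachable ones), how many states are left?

3

Reachable states from the start: {s3,s5,s9,s10}. Unreachable: {s0,s1,s2,s4,s6,s7,s8} — drop them.
Start with accepting vs non-accepting: {s3,s5} | {s9,s10}.
Split {s9,s10} by δ(·,0) → {s9} and {s10}.
Stable partition: {s3,s5} | {s9} | {s10} — 3 equivalence classes.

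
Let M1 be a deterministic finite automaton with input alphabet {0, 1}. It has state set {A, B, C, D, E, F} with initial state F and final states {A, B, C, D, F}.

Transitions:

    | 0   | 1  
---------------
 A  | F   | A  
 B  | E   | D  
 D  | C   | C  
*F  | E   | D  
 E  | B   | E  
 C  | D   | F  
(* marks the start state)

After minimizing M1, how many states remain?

4

Reachable states from the start: {B,C,D,E,F}. Unreachable: {A} — drop them.
Initial partition by acceptance: {B,C,D,F} | {E}.
Refine {B,C,D,F} on symbol 0: members go to different blocks, giving {B,F} and {C,D}.
On input 1, block {C,D} splits into {C} and {D}.
No further refinement is possible. Final partition (4 blocks): {B,F} | {E} | {C} | {D}.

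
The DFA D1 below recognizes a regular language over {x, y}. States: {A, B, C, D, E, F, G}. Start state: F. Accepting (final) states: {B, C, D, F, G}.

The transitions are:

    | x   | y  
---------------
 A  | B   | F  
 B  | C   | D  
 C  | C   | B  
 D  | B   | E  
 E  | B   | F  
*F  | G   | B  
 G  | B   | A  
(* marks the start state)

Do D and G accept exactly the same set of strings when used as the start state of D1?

Yes

Every state is reachable, so we keep all 7.
P0 = {B,C,D,F,G} | {A,E}.
On input y, block {B,C,D,F,G} splits into {B,C,F} and {D,G}.
On input x, block {B,C,F} splits into {B,C} and {F}.
Refine {B,C} on symbol y: members go to different blocks, giving {B} and {C}.
Stable partition: {B} | {A,E} | {D,G} | {F} | {C} — 5 equivalence classes.
D and G lie in the same block of the stable partition, so they are equivalent — no string distinguishes them.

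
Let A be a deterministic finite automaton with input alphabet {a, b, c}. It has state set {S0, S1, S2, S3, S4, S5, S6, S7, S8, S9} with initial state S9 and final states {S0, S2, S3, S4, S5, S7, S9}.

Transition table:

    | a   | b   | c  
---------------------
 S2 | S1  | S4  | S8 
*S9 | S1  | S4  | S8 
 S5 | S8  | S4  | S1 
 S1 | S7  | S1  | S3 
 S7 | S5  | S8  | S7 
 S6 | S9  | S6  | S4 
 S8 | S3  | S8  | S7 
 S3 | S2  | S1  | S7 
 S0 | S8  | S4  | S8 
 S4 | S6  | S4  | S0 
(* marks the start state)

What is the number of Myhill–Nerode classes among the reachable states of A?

5

Every state is reachable, so we keep all 10.
P0 = {S0,S2,S3,S4,S5,S7,S9} | {S1,S6,S8}.
Refine {S0,S2,S3,S4,S5,S7,S9} on symbol a: members go to different blocks, giving {S0,S2,S4,S5,S9} and {S3,S7}.
Refine {S0,S2,S4,S5,S9} on symbol c: members go to different blocks, giving {S0,S2,S5,S9} and {S4}.
Split {S1,S6,S8} by δ(·,a) → {S1,S8} and {S6}.
No further refinement is possible. Final partition (5 blocks): {S0,S2,S5,S9} | {S1,S8} | {S3,S7} | {S4} | {S6}.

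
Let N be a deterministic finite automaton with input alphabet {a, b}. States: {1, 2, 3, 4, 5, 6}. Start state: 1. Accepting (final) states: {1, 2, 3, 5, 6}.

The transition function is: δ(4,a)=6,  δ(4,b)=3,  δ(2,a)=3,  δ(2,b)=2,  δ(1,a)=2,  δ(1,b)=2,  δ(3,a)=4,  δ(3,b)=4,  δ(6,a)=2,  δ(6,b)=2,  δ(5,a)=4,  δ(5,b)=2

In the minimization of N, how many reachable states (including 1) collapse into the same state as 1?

First remove the unreachable states {5}; 5 states remain.
Start with accepting vs non-accepting: {1,2,3,6} | {4}.
Split {1,2,3,6} by δ(·,a) → {1,2,6} and {3}.
Refine {1,2,6} on symbol a: members go to different blocks, giving {1,6} and {2}.
Stable partition: {1,6} | {4} | {3} | {2} — 4 equivalence classes.
The equivalence class containing 1 is {1,6}, of size 2.

2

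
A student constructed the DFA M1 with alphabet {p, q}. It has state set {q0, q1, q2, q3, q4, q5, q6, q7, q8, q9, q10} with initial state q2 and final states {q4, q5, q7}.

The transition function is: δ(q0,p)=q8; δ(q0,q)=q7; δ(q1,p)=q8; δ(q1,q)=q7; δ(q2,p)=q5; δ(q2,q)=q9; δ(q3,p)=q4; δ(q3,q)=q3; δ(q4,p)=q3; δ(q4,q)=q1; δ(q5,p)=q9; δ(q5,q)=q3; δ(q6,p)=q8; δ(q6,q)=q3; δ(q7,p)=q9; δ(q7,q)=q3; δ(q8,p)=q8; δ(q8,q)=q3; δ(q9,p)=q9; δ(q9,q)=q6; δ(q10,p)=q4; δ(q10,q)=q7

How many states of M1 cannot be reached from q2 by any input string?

BFS from q2 reaches {q1, q2, q3, q4, q5, q6, q7, q8, q9}; the 2 state(s) q0, q10 are never visited.

2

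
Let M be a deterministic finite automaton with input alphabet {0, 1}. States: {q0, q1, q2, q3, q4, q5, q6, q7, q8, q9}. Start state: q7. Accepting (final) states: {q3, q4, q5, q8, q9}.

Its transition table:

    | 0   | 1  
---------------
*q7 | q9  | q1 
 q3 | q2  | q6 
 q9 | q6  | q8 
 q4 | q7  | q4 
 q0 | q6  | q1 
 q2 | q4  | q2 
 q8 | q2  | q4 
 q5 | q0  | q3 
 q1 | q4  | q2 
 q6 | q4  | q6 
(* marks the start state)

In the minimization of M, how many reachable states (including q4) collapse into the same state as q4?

States {q0,q3,q5} cannot be reached from the start state, so discard them.
P0 = {q4,q8,q9} | {q1,q2,q6,q7}.
The partition is now stable with 2 blocks: {q4,q8,q9} | {q1,q2,q6,q7}.
The equivalence class containing q4 is {q4,q8,q9}, of size 3.

3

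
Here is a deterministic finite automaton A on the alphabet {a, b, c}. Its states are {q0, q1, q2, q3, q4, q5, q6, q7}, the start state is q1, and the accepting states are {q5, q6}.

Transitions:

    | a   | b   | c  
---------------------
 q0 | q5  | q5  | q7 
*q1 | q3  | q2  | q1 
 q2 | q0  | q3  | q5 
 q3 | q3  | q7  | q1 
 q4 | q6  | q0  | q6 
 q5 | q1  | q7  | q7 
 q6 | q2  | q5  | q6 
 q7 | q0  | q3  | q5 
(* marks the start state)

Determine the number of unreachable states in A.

No path from q1 leads to q4, q6; the other 6 states are all reachable.

2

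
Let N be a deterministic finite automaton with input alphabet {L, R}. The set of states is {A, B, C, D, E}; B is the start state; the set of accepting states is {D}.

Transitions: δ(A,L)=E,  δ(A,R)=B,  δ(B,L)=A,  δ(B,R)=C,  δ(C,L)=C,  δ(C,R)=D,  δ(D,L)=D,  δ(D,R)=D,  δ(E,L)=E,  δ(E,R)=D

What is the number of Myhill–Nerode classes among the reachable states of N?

Start with accepting vs non-accepting: {D} | {A,B,C,E}.
Split {A,B,C,E} by δ(·,R) → {A,B} and {C,E}.
On input L, block {A,B} splits into {A} and {B}.
Stable partition: {D} | {A} | {C,E} | {B} — 4 equivalence classes.

4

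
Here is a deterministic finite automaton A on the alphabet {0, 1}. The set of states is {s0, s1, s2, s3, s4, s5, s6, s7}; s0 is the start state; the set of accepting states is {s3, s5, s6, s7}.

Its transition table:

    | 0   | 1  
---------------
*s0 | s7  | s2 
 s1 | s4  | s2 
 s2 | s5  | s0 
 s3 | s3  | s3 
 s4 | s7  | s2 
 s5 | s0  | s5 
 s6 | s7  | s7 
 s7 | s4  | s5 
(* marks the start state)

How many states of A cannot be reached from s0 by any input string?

Starting at s0 and following transitions, the reachable set is {s0, s2, s4, s5, s7}. That leaves s1, s3, s6 unreachable — 3 in total.

3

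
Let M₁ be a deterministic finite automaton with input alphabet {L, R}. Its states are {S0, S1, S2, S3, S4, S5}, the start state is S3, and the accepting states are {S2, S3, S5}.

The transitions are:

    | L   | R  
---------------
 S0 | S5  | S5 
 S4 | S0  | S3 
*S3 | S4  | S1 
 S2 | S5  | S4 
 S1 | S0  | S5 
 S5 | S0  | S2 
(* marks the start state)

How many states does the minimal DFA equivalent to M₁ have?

6

P0 = {S2,S3,S5} | {S0,S1,S4}.
Split {S2,S3,S5} by δ(·,L) → {S3,S5} and {S2}.
Split {S3,S5} by δ(·,R) → {S3} and {S5}.
Split {S0,S1,S4} by δ(·,L) → {S1,S4} and {S0}.
On input R, block {S1,S4} splits into {S1} and {S4}.
Stable partition: {S3} | {S1} | {S2} | {S5} | {S0} | {S4} — 6 equivalence classes.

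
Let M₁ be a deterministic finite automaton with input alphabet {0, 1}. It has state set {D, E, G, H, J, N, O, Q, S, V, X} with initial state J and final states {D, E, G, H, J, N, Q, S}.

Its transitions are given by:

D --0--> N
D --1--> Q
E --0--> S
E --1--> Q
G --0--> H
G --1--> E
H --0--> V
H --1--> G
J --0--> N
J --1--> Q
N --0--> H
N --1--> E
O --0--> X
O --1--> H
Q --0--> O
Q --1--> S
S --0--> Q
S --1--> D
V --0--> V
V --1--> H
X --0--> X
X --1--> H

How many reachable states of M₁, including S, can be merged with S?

3

Every state is reachable, so we keep all 11.
Initial partition by acceptance: {D,E,G,H,J,N,Q,S} | {O,V,X}.
On input 0, block {D,E,G,H,J,N,Q,S} splits into {D,E,G,J,N,S} and {H,Q}.
Refine {D,E,G,J,N,S} on symbol 0: members go to different blocks, giving {D,E,J} and {G,N,S}.
Stable partition: {D,E,J} | {O,V,X} | {H,Q} | {G,N,S} — 4 equivalence classes.
The equivalence class containing S is {G,N,S}, of size 3.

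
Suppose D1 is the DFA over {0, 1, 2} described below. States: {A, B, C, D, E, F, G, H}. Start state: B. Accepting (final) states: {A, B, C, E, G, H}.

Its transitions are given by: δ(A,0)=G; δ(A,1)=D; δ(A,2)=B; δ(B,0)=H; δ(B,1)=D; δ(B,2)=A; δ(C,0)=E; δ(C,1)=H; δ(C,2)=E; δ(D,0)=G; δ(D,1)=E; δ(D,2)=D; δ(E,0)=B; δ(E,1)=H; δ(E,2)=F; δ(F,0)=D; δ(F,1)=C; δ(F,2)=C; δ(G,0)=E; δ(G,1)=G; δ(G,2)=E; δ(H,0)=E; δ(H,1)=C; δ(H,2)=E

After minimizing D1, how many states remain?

5

All states are reachable from the start state.
Initial partition by acceptance: {A,B,C,E,G,H} | {D,F}.
On input 1, block {A,B,C,E,G,H} splits into {C,E,G,H} and {A,B}.
Split {C,E,G,H} by δ(·,0) → {C,G,H} and {E}.
Refine {D,F} on symbol 0: members go to different blocks, giving {D} and {F}.
Stable partition: {C,G,H} | {D} | {A,B} | {E} | {F} — 5 equivalence classes.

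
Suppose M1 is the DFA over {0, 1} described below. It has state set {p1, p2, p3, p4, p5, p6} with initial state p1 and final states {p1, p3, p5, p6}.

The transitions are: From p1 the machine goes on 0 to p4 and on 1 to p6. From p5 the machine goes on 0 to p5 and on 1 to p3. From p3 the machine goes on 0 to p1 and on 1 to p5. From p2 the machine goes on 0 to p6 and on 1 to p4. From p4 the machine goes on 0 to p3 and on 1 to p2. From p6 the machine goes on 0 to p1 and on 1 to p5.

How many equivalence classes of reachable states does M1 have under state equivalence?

Initial partition by acceptance: {p1,p3,p5,p6} | {p2,p4}.
Split {p1,p3,p5,p6} by δ(·,0) → {p3,p5,p6} and {p1}.
Refine {p3,p5,p6} on symbol 0: members go to different blocks, giving {p3,p6} and {p5}.
No further refinement is possible. Final partition (4 blocks): {p3,p6} | {p2,p4} | {p1} | {p5}.

4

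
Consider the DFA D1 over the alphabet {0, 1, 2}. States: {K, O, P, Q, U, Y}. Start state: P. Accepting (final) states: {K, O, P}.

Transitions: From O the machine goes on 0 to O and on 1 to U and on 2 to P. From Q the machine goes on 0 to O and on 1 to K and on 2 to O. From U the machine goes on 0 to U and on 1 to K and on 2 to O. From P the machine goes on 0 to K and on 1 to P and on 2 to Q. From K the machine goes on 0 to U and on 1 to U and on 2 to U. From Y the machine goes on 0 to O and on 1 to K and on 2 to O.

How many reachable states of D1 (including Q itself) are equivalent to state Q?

1

Reachable states from the start: {K,O,P,Q,U}. Unreachable: {Y} — drop them.
Initial partition by acceptance: {K,O,P} | {Q,U}.
On input 0, block {K,O,P} splits into {O,P} and {K}.
Split {O,P} by δ(·,0) → {O} and {P}.
Split {Q,U} by δ(·,0) → {Q} and {U}.
No further refinement is possible. Final partition (5 blocks): {O} | {Q} | {K} | {P} | {U}.
The equivalence class containing Q is {Q}, of size 1.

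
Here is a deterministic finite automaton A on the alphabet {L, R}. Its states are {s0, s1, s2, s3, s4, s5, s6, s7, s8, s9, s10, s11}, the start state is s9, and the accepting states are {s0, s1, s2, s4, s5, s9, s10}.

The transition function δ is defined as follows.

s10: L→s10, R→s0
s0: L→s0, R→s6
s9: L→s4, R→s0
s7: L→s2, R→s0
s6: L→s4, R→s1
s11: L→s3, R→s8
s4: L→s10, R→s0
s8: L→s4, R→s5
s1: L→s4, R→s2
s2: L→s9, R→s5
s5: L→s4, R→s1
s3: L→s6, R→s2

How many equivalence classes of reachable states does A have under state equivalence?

First remove the unreachable states {s3,s7,s8,s11}; 8 states remain.
P0 = {s0,s1,s2,s4,s5,s9,s10} | {s6}.
On input R, block {s0,s1,s2,s4,s5,s9,s10} splits into {s1,s2,s4,s5,s9,s10} and {s0}.
Refine {s1,s2,s4,s5,s9,s10} on symbol R: members go to different blocks, giving {s1,s2,s5} and {s4,s9,s10}.
Stable partition: {s1,s2,s5} | {s6} | {s0} | {s4,s9,s10} — 4 equivalence classes.

4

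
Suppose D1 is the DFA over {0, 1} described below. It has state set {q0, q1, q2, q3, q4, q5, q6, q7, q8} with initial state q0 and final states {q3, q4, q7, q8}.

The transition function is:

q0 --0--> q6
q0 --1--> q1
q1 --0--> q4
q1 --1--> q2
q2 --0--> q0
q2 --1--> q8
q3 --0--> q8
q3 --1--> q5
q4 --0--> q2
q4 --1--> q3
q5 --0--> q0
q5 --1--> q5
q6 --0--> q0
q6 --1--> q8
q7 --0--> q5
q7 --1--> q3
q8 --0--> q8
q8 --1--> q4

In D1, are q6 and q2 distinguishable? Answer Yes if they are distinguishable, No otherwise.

No

First remove the unreachable states {q7}; 8 states remain.
P0 = {q3,q4,q8} | {q0,q1,q2,q5,q6}.
Refine {q3,q4,q8} on symbol 0: members go to different blocks, giving {q3,q8} and {q4}.
Refine {q3,q8} on symbol 1: members go to different blocks, giving {q3} and {q8}.
On input 0, block {q0,q1,q2,q5,q6} splits into {q0,q2,q5,q6} and {q1}.
On input 1, block {q0,q2,q5,q6} splits into {q2,q6} and {q0} and {q5}.
No further refinement is possible. Final partition (7 blocks): {q3} | {q2,q6} | {q4} | {q8} | {q1} | {q0} | {q5}.
q6 and q2 lie in the same block of the stable partition, so they are equivalent — no string distinguishes them.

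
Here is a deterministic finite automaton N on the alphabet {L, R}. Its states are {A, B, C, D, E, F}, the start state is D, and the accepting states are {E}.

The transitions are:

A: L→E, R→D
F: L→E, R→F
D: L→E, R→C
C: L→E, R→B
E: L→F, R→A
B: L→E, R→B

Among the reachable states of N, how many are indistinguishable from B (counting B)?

All states are reachable from the start state.
P0 = {E} | {A,B,C,D,F}.
Stable partition: {E} | {A,B,C,D,F} — 2 equivalence classes.
The equivalence class containing B is {A,B,C,D,F}, of size 5.

5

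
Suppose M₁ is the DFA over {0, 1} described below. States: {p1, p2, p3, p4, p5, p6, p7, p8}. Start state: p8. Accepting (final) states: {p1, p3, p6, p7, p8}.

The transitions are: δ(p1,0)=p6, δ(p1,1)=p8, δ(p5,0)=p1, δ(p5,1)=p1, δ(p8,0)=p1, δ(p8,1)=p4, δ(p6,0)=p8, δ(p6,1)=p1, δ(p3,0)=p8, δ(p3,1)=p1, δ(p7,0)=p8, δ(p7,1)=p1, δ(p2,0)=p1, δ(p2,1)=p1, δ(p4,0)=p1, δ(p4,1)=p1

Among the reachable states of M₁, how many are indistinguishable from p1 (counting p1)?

1

States {p2,p3,p5,p7} cannot be reached from the start state, so discard them.
P0 = {p1,p6,p8} | {p4}.
Split {p1,p6,p8} by δ(·,1) → {p1,p6} and {p8}.
Split {p1,p6} by δ(·,0) → {p1} and {p6}.
The partition is now stable with 4 blocks: {p1} | {p4} | {p8} | {p6}.
The equivalence class containing p1 is {p1}, of size 1.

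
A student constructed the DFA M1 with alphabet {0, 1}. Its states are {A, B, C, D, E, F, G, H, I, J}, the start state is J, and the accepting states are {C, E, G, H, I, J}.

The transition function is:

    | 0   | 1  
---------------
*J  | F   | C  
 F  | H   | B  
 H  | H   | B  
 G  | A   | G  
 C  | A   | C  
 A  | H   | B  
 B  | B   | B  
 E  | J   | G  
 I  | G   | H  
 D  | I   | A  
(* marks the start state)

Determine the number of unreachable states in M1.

4

No path from J leads to D, E, G, I; the other 6 states are all reachable.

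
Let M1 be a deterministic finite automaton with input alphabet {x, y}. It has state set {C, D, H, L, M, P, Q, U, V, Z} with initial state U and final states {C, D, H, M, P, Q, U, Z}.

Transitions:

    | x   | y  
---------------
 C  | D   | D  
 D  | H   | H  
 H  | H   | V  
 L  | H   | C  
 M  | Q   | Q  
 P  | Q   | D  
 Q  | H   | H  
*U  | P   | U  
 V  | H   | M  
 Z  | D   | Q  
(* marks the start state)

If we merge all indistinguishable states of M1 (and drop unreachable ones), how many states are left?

5

States {C,L,Z} cannot be reached from the start state, so discard them.
P0 = {D,H,M,P,Q,U} | {V}.
On input y, block {D,H,M,P,Q,U} splits into {D,M,P,Q,U} and {H}.
Refine {D,M,P,Q,U} on symbol x: members go to different blocks, giving {M,P,U} and {D,Q}.
On input x, block {M,P,U} splits into {M,P} and {U}.
No further refinement is possible. Final partition (5 blocks): {M,P} | {V} | {H} | {D,Q} | {U}.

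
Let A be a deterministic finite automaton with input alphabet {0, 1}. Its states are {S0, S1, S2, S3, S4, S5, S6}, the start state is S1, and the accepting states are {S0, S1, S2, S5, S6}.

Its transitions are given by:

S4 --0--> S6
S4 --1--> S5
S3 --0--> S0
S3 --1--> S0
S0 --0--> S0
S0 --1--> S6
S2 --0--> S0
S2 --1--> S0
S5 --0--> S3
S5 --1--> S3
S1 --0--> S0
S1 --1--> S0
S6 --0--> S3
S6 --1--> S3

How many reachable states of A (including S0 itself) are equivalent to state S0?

1

States {S2,S4,S5} cannot be reached from the start state, so discard them.
P0 = {S0,S1,S6} | {S3}.
Refine {S0,S1,S6} on symbol 0: members go to different blocks, giving {S0,S1} and {S6}.
Split {S0,S1} by δ(·,1) → {S0} and {S1}.
The partition is now stable with 4 blocks: {S0} | {S3} | {S6} | {S1}.
State S0 belongs to the block {S0}, which has 1 states.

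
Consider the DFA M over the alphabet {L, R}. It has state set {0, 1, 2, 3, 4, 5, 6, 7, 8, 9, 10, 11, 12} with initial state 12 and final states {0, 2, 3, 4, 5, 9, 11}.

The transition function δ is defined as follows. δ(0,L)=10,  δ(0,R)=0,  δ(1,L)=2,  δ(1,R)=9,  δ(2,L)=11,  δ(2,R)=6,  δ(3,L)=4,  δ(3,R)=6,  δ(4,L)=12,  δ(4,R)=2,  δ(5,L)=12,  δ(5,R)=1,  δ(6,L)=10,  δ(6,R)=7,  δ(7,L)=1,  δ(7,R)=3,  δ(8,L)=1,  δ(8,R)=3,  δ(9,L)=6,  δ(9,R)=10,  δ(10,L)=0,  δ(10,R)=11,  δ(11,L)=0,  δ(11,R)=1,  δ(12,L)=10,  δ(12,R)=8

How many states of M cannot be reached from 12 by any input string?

Starting at 12 and following transitions, the reachable set is {0, 1, 2, 3, 4, 6, 7, 8, 9, 10, 11, 12}. That leaves 5 unreachable — 1 in total.

1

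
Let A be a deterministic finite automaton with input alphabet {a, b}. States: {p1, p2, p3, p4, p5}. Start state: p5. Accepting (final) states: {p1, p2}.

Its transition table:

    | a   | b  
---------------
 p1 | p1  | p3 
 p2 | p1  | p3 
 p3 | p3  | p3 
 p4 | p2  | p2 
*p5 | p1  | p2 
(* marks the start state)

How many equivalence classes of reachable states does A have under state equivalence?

First remove the unreachable states {p4}; 4 states remain.
P0 = {p1,p2} | {p3,p5}.
On input a, block {p3,p5} splits into {p3} and {p5}.
No further refinement is possible. Final partition (3 blocks): {p1,p2} | {p3} | {p5}.

3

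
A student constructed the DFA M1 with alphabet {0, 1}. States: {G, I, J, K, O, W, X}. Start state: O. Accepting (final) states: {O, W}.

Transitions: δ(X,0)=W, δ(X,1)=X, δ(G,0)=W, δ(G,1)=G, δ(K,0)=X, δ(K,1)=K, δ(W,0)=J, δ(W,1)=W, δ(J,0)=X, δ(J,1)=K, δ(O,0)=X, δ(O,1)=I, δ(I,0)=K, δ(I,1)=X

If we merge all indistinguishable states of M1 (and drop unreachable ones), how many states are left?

5

States {G} cannot be reached from the start state, so discard them.
Initial partition by acceptance: {O,W} | {I,J,K,X}.
Split {O,W} by δ(·,1) → {W} and {O}.
Refine {I,J,K,X} on symbol 0: members go to different blocks, giving {I,J,K} and {X}.
Split {I,J,K} by δ(·,0) → {J,K} and {I}.
The partition is now stable with 5 blocks: {W} | {J,K} | {O} | {X} | {I}.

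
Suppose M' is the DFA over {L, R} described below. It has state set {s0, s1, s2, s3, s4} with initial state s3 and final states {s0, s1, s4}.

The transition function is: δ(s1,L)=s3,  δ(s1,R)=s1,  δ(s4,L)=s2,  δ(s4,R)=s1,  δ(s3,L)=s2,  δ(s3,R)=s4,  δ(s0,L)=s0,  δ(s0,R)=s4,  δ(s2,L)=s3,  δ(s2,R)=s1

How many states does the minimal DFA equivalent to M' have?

States {s0} cannot be reached from the start state, so discard them.
Initial partition by acceptance: {s1,s4} | {s2,s3}.
The partition is now stable with 2 blocks: {s1,s4} | {s2,s3}.

2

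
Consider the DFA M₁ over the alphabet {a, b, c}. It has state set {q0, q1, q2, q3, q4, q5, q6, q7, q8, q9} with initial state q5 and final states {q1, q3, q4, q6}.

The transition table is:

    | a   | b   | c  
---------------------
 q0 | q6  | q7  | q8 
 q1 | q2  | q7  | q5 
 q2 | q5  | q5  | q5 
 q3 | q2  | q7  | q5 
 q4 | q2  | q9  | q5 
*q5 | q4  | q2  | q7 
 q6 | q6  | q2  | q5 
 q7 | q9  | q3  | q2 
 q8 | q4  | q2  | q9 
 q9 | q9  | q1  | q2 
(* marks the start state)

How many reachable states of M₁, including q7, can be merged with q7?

First remove the unreachable states {q0,q6,q8}; 7 states remain.
Start with accepting vs non-accepting: {q1,q3,q4} | {q2,q5,q7,q9}.
Refine {q2,q5,q7,q9} on symbol a: members go to different blocks, giving {q2,q7,q9} and {q5}.
Refine {q2,q7,q9} on symbol a: members go to different blocks, giving {q7,q9} and {q2}.
The partition is now stable with 4 blocks: {q1,q3,q4} | {q7,q9} | {q5} | {q2}.
The equivalence class containing q7 is {q7,q9}, of size 2.

2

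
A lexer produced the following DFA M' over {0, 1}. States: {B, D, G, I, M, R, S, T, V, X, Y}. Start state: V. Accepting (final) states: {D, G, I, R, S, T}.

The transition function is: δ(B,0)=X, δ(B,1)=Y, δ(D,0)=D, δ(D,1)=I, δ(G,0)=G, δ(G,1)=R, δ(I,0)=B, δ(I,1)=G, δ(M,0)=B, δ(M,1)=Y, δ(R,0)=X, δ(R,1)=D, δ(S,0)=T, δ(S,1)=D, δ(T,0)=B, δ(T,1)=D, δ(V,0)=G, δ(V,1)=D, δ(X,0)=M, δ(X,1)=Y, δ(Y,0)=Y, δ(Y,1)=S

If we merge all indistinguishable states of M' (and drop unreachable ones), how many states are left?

6

Start with accepting vs non-accepting: {D,G,I,R,S,T} | {B,M,V,X,Y}.
On input 0, block {D,G,I,R,S,T} splits into {I,R,T} and {D,G,S}.
Refine {B,M,V,X,Y} on symbol 0: members go to different blocks, giving {B,M,X,Y} and {V}.
Split {B,M,X,Y} by δ(·,1) → {B,M,X} and {Y}.
Refine {D,G,S} on symbol 0: members go to different blocks, giving {D,G} and {S}.
Stable partition: {I,R,T} | {B,M,X} | {D,G} | {V} | {Y} | {S} — 6 equivalence classes.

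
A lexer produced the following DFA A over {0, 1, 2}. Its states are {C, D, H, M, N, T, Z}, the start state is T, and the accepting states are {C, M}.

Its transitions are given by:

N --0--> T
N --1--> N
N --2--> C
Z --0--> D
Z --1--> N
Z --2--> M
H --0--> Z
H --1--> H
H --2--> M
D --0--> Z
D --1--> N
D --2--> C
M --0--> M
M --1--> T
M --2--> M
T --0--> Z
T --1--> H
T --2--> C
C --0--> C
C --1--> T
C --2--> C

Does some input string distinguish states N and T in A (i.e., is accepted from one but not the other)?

Every state is reachable, so we keep all 7.
Initial partition by acceptance: {C,M} | {D,H,N,T,Z}.
The partition is now stable with 2 blocks: {C,M} | {D,H,N,T,Z}.
N and T lie in the same block of the stable partition, so they are equivalent — no string distinguishes them.

No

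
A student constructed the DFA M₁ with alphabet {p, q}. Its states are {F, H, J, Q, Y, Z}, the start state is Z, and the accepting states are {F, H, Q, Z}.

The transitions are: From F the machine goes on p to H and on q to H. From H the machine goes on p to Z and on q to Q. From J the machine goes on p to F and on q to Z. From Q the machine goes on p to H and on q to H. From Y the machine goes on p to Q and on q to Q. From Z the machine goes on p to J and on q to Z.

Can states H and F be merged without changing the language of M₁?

No

Reachable states from the start: {F,H,J,Q,Z}. Unreachable: {Y} — drop them.
Start with accepting vs non-accepting: {F,H,Q,Z} | {J}.
Refine {F,H,Q,Z} on symbol p: members go to different blocks, giving {F,H,Q} and {Z}.
Split {F,H,Q} by δ(·,p) → {F,Q} and {H}.
No further refinement is possible. Final partition (4 blocks): {F,Q} | {J} | {Z} | {H}.
H and F end up in different blocks, so they are distinguishable. For instance, the string 'pp' is accepted from only F.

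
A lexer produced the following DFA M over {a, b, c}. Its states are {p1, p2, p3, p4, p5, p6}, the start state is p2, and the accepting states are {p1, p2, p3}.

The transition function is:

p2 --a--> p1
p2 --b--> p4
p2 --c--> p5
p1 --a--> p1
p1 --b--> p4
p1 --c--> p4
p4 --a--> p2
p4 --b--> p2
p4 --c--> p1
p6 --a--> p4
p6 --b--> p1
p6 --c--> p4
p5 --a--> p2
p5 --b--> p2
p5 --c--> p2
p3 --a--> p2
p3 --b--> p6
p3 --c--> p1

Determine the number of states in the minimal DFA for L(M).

2

Reachable states from the start: {p1,p2,p4,p5}. Unreachable: {p3,p6} — drop them.
Start with accepting vs non-accepting: {p1,p2} | {p4,p5}.
Stable partition: {p1,p2} | {p4,p5} — 2 equivalence classes.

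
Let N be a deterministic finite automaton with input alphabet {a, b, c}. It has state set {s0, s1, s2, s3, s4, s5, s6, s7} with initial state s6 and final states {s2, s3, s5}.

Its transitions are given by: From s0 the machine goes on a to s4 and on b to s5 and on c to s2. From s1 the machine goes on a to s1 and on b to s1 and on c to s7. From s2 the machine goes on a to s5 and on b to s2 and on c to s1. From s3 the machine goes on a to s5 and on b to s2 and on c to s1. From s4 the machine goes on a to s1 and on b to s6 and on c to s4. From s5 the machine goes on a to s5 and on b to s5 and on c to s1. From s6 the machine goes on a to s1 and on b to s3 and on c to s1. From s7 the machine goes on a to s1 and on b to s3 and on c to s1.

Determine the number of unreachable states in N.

BFS from s6 reaches {s1, s2, s3, s5, s6, s7}; the 2 state(s) s0, s4 are never visited.

2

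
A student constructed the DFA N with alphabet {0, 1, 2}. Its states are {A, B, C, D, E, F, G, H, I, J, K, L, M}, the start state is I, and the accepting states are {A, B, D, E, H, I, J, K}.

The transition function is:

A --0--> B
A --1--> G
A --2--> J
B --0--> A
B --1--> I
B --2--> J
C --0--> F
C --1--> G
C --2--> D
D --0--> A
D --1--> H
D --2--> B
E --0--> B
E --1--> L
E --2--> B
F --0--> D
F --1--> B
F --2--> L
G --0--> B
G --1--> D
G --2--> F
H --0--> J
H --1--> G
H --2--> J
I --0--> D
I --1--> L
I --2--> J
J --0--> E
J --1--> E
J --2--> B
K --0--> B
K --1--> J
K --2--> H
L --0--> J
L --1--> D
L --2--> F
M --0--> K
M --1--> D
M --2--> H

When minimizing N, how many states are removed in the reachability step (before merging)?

3

BFS from I reaches {A, B, D, E, F, G, H, I, J, L}; the 3 state(s) C, K, M are never visited.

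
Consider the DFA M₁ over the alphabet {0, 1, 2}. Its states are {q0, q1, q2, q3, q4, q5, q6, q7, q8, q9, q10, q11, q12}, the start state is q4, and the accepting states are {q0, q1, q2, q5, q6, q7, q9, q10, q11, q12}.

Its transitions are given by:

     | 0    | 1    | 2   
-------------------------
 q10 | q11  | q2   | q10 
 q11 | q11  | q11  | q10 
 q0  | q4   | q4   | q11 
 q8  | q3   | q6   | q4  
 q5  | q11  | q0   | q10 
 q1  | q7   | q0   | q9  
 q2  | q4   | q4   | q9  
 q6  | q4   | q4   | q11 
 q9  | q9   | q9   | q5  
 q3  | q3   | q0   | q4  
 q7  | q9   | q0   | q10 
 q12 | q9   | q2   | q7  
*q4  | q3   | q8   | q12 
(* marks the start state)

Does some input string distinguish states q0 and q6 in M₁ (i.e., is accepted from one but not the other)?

First remove the unreachable states {q1}; 12 states remain.
Start with accepting vs non-accepting: {q0,q2,q5,q6,q7,q9,q10,q11,q12} | {q3,q4,q8}.
Refine {q0,q2,q5,q6,q7,q9,q10,q11,q12} on symbol 0: members go to different blocks, giving {q5,q7,q9,q10,q11,q12} and {q0,q2,q6}.
On input 1, block {q5,q7,q9,q10,q11,q12} splits into {q5,q7,q10,q12} and {q9,q11}.
On input 1, block {q3,q4,q8} splits into {q3,q8} and {q4}.
The partition is now stable with 5 blocks: {q5,q7,q10,q12} | {q3,q8} | {q0,q2,q6} | {q9,q11} | {q4}.
q0 and q6 lie in the same block of the stable partition, so they are equivalent — no string distinguishes them.

No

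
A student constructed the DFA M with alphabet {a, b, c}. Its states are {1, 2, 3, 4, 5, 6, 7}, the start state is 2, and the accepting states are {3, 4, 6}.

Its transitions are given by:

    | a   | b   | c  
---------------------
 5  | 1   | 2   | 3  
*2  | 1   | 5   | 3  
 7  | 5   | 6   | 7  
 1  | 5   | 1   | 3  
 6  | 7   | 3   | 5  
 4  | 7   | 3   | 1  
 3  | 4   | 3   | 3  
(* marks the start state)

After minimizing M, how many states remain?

4

P0 = {3,4,6} | {1,2,5,7}.
On input a, block {3,4,6} splits into {4,6} and {3}.
On input b, block {1,2,5,7} splits into {1,2,5} and {7}.
No further refinement is possible. Final partition (4 blocks): {4,6} | {1,2,5} | {3} | {7}.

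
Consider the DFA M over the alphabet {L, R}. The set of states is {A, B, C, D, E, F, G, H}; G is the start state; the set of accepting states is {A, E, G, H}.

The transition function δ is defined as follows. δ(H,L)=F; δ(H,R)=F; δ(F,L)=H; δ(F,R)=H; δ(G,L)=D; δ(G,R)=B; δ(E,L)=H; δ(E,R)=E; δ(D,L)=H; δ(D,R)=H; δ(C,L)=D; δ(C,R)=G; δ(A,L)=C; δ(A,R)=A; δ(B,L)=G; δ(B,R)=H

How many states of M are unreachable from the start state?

Starting at G and following transitions, the reachable set is {B, D, F, G, H}. That leaves A, C, E unreachable — 3 in total.

3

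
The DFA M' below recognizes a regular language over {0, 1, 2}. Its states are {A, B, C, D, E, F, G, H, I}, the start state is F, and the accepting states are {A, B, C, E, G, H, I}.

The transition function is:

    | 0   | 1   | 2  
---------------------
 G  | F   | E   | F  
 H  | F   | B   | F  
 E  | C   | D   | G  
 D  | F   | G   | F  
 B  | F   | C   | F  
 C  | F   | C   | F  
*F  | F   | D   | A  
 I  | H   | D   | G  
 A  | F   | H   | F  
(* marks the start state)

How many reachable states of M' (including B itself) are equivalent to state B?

Reachable states from the start: {A,B,C,D,E,F,G,H}. Unreachable: {I} — drop them.
Initial partition by acceptance: {A,B,C,E,G,H} | {D,F}.
Split {A,B,C,E,G,H} by δ(·,0) → {A,B,C,G,H} and {E}.
On input 1, block {A,B,C,G,H} splits into {A,B,C,H} and {G}.
Refine {D,F} on symbol 1: members go to different blocks, giving {D} and {F}.
Stable partition: {A,B,C,H} | {D} | {E} | {G} | {F} — 5 equivalence classes.
State B belongs to the block {A,B,C,H}, which has 4 states.

4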